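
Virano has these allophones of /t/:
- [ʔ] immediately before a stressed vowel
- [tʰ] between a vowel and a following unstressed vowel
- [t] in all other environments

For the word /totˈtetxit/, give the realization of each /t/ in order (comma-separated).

[t], [t], [ʔ], [t], [t]

Occurrence 1 (position 1): no conditioning environment matches → elsewhere allophone [t].
Occurrence 2 (position 3): no conditioning environment matches → elsewhere allophone [t].
Occurrence 3 (position 4): immediately before a stressed vowel → [ʔ].
Occurrence 4 (position 6): no conditioning environment matches → elsewhere allophone [t].
Occurrence 5 (position 9): no conditioning environment matches → elsewhere allophone [t].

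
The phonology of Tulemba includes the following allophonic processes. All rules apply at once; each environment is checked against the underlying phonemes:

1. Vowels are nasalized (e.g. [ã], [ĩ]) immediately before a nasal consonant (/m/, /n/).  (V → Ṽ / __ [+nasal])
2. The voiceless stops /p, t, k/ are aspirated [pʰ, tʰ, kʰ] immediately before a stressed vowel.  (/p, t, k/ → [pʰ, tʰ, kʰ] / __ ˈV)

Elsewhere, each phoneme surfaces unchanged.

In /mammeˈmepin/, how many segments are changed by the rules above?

Segments that undergo a rule: /a/ → [ã] (rule 1); /e/ → [ẽ] (rule 1); /i/ → [ĩ] (rule 1).
All other segments surface unchanged.

3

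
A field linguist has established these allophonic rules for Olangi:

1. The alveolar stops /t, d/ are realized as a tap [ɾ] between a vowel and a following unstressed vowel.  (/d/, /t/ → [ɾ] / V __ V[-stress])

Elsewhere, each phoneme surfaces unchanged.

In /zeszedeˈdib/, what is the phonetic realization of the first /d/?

[ɾ]

/d/ (between /e/ and /e/) occurs between a vowel and a following unstressed vowel → [ɾ] by rule 1.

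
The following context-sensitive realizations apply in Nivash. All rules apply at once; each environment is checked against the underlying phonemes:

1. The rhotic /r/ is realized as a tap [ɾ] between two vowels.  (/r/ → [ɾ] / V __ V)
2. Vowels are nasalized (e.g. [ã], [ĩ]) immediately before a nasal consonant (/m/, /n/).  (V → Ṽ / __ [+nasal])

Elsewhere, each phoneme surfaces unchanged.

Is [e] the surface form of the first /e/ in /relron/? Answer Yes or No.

/e/ — between /r/ and /l/; rule 2 does not apply here → [e].
The actual realization is [e], which matches [e].

Yes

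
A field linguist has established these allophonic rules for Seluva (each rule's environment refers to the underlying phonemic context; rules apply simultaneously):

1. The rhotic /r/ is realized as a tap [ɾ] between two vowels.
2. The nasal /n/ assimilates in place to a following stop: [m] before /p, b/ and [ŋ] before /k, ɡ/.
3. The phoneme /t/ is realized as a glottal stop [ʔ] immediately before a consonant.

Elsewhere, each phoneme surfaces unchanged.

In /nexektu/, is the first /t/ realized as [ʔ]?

/t/ — between /k/ and /u/; rule 3 does not apply here → [t].
The actual realization is [t], not [ʔ].

No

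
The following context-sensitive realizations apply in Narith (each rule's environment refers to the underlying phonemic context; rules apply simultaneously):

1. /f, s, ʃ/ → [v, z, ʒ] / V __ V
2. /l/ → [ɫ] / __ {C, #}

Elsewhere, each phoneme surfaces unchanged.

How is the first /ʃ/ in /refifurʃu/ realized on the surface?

[ʃ]

/ʃ/ (between /r/ and /u/) is in the target of rule 1 but the environment (between two vowels) is not met → [ʃ].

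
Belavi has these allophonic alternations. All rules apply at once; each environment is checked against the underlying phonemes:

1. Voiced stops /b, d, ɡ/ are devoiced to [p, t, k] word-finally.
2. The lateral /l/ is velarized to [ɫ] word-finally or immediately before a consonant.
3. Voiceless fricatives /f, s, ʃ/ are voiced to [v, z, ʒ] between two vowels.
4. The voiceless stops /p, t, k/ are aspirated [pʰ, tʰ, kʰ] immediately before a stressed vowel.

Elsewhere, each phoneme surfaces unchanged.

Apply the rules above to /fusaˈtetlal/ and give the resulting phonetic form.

/f/ — word-initial; rule 3 does not apply here → [f].
/s/ (between /u/ and /a/) occurs between two vowels → [z] by rule 3.
Rule 4 applies to /t/ (between /a/ and /e/: immediately before a stressed vowel) → [tʰ].
/t/ (between /e/ and /l/) is in the target of rule 4 but the environment (immediately before a stressed vowel) is not met → [t].
/l/ (between /t/ and /a/) fails the environment for rule 2, so it stays [l].
/l/ meets the environment for rule 2 (word-finally or immediately before a consonant) → [ɫ].

[fuzaˈtʰetlaɫ]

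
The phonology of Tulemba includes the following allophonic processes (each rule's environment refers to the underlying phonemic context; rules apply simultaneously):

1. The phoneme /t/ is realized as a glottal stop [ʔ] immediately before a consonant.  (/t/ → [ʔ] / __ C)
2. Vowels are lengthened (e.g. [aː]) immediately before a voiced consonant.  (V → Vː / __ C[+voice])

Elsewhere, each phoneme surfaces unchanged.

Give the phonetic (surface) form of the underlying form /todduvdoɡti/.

[toːdduːvdoːɡti]

/t/ (word-initial) is in the target of rule 1 but the environment (immediately before a consonant) is not met → [t].
Rule 2 applies to /o/ (between /t/ and /d/: before a voiced consonant) → [oː].
/d/ stays [d].
/d/ (between /d/ and /u/): no rule targets it → [d].
/u/ (between /d/ and /v/) occurs before a voiced consonant → [uː] by rule 2.
/v/ — not in any rule's target class → [v].
/d/ (between /v/ and /o/): no rule targets it → [d].
/o/ meets the environment for rule 2 (before a voiced consonant) → [oː].
/ɡ/ (between /o/ and /t/) is unaffected → [ɡ].
/t/ — between /ɡ/ and /i/; rule 1 does not apply here → [t].
/i/ — word-final; rule 2 does not apply here → [i].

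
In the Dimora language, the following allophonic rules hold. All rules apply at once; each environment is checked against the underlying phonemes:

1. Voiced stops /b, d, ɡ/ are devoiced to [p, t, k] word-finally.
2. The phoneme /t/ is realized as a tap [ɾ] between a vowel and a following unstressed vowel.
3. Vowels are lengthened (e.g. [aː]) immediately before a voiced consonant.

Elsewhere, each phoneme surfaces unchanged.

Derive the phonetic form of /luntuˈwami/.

/l/ — not in any rule's target class → [l].
/u/ (between /l/ and /n/) occurs before a voiced consonant → [uː] by rule 3.
/n/ (between /u/ and /t/) is unaffected → [n].
/t/ — between /n/ and /u/; rule 2 does not apply here → [t].
/u/ (between /t/ and /w/) occurs before a voiced consonant → [uː] by rule 3.
/w/ (between /u/ and /a/): no rule targets it → [w].
/a/ — between /w/ and /m/, before a voiced consonant — surfaces as [aː] (rule 3).
/m/ (between /a/ and /i/): no rule targets it → [m].
/i/ (word-final): rule 3 targets it, but not before a voiced consonant → unchanged [i].

[luːntuːˈwaːmi]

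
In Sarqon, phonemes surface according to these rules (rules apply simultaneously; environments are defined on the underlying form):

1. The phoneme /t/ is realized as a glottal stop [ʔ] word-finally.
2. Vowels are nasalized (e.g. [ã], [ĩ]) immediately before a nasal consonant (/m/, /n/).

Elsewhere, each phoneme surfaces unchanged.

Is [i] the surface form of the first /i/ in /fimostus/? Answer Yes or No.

No

/i/ — between /f/ and /m/, before a nasal consonant — surfaces as [ĩ] (rule 2).
The actual realization is [ĩ], not [i].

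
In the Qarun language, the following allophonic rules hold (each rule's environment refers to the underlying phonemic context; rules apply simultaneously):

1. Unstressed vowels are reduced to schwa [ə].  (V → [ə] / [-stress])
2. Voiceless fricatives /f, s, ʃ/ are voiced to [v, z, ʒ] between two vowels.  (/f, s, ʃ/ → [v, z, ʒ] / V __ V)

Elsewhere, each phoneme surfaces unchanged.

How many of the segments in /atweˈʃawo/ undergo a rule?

4

Segments that undergo a rule: /a/ → [ə] (rule 1); /e/ → [ə] (rule 1); /ʃ/ → [ʒ] (rule 2); /o/ → [ə] (rule 1).
All other segments surface unchanged.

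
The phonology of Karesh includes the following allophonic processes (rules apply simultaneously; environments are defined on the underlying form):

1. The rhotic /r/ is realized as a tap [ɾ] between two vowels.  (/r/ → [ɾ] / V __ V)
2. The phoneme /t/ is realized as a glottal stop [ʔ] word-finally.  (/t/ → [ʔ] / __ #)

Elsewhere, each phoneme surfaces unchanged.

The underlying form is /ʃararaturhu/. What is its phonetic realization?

[ʃaɾaɾaturhu]

/ʃ/ (word-initial) is unaffected → [ʃ].
/a/ stays [a].
/r/ (between /a/ and /a/) occurs between two vowels → [ɾ] by rule 1.
/a/ (between /r/ and /r/) is unaffected → [a].
/r/ — between /a/ and /a/, between two vowels — surfaces as [ɾ] (rule 1).
/a/ (between /r/ and /t/): no rule targets it → [a].
/t/ (between /a/ and /u/) is in the target of rule 2 but the environment (word-finally) is not met → [t].
/u/ stays [u].
/r/ (between /u/ and /h/) fails the environment for rule 1, so it stays [r].
/h/ — not in any rule's target class → [h].
/u/ — not in any rule's target class → [u].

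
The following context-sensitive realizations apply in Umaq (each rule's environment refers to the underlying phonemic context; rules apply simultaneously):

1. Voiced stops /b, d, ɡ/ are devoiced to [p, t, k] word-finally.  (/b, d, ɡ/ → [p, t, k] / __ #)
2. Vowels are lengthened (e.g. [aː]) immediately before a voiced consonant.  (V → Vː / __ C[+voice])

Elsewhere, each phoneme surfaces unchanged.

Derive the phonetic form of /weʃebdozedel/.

/w/ stays [w].
/e/ (between /w/ and /ʃ/) fails the environment for rule 2, so it stays [e].
/ʃ/ (between /e/ and /e/) is unaffected → [ʃ].
/e/ (between /ʃ/ and /b/): before a voiced consonant, so rule 2 applies → [eː].
/b/ (between /e/ and /d/) is in the target of rule 1 but the environment (word-finally) is not met → [b].
/d/ (between /b/ and /o/) is in the target of rule 1 but the environment (word-finally) is not met → [d].
/o/ meets the environment for rule 2 (before a voiced consonant) → [oː].
/z/ (between /o/ and /e/) is unaffected → [z].
/e/ — between /z/ and /d/, before a voiced consonant — surfaces as [eː] (rule 2).
/d/ (between /e/ and /e/) is in the target of rule 1 but the environment (word-finally) is not met → [d].
/e/ — between /d/ and /l/, before a voiced consonant — surfaces as [eː] (rule 2).
/l/ (word-final): no rule targets it → [l].

[weʃeːbdoːzeːdeːl]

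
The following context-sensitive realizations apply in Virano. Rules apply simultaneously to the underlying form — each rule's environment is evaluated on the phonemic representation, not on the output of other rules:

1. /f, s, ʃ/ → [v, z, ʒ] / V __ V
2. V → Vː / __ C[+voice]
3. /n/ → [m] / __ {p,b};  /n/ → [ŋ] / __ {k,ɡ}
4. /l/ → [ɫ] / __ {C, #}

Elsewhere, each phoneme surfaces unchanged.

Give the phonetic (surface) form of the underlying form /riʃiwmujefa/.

/i/ (between /r/ and /ʃ/) fails the environment for rule 2, so it stays [i].
/ʃ/ — between /i/ and /i/, between two vowels — surfaces as [ʒ] (rule 1).
/i/ — between /ʃ/ and /w/, before a voiced consonant — surfaces as [iː] (rule 2).
/u/ meets the environment for rule 2 (before a voiced consonant) → [uː].
/e/ — between /j/ and /f/; rule 2 does not apply here → [e].
/f/ meets the environment for rule 1 (between two vowels) → [v].
/a/ (word-final) fails the environment for rule 2, so it stays [a].

[riʒiːwmuːjeva]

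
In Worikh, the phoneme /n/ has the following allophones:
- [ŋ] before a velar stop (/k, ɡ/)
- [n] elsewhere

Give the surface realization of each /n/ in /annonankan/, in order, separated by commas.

[n], [n], [n], [ŋ], [n]

Occurrence 1 (position 2): no conditioning environment matches → elsewhere allophone [n].
Occurrence 2 (position 3): no conditioning environment matches → elsewhere allophone [n].
Occurrence 3 (position 5): no conditioning environment matches → elsewhere allophone [n].
Occurrence 4 (position 7): before a velar stop → [ŋ].
Occurrence 5 (position 10): no conditioning environment matches → elsewhere allophone [n].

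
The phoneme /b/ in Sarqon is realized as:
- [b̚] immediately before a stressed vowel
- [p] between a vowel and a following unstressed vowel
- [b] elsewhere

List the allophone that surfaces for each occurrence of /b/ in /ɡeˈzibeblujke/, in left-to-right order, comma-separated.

[p], [b]

Occurrence 1 (position 5): between a vowel and a following unstressed vowel → [p].
Occurrence 2 (position 7): no conditioning environment matches → elsewhere allophone [b].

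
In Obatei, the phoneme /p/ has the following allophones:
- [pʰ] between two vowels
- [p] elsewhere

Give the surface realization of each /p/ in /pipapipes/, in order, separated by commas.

[p], [pʰ], [pʰ], [pʰ]

Occurrence 1 (position 1): no conditioning environment matches → elsewhere allophone [p].
Occurrence 2 (position 3): between two vowels → [pʰ].
Occurrence 3 (position 5): between two vowels → [pʰ].
Occurrence 4 (position 7): between two vowels → [pʰ].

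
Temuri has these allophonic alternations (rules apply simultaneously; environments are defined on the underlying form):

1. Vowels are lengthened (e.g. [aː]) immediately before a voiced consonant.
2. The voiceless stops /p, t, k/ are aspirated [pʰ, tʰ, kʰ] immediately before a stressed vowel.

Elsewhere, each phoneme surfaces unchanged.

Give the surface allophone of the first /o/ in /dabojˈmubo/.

[oː]

Rule 1 applies to /o/ (between /b/ and /j/: before a voiced consonant) → [oː].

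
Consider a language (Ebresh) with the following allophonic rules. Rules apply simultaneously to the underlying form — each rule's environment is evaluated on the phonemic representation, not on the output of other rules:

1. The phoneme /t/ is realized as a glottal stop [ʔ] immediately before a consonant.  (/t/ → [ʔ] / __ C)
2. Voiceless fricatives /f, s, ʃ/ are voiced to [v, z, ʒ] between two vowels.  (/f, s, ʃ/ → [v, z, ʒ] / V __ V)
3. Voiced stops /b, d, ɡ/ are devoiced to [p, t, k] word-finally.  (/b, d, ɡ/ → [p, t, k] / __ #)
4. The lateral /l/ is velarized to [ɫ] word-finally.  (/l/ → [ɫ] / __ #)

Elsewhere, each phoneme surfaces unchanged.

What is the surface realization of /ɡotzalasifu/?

/ɡ/ (word-initial): rule 3 targets it, but not word-finally → unchanged [ɡ].
/o/ — not in any rule's target class → [o].
/t/ meets the environment for rule 1 (immediately before a consonant) → [ʔ].
/z/ (between /t/ and /a/) is unaffected → [z].
/a/ stays [a].
/l/ (between /a/ and /a/) is in the target of rule 4 but the environment (word-finally) is not met → [l].
/a/ (between /l/ and /s/) is unaffected → [a].
/s/ (between /a/ and /i/) occurs between two vowels → [z] by rule 2.
/i/ (between /s/ and /f/): no rule targets it → [i].
/f/ (between /i/ and /u/) occurs between two vowels → [v] by rule 2.
/u/ stays [u].

[ɡoʔzalazivu]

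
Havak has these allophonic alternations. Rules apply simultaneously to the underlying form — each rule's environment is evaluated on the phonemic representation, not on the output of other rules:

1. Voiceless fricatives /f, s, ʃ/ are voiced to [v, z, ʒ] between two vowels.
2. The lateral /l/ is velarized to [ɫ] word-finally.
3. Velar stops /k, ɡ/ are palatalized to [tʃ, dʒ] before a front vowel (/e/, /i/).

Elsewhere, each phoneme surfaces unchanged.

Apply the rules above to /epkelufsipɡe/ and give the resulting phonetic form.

/k/ (between /p/ and /e/): before a front vowel, so rule 3 applies → [tʃ].
/l/ (between /e/ and /u/): rule 2 targets it, but not word-finally → unchanged [l].
/f/ (between /u/ and /s/): rule 1 targets it, but not between two vowels → unchanged [f].
/s/ — between /f/ and /i/; rule 1 does not apply here → [s].
/ɡ/ (between /p/ and /e/) occurs before a front vowel → [dʒ] by rule 3.

[eptʃelufsipdʒe]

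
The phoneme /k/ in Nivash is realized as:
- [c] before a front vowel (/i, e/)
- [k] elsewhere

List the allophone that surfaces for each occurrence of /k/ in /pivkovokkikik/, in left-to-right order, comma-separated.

Occurrence 1 (position 4): no conditioning environment matches → elsewhere allophone [k].
Occurrence 2 (position 8): no conditioning environment matches → elsewhere allophone [k].
Occurrence 3 (position 9): before a front vowel → [c].
Occurrence 4 (position 11): before a front vowel → [c].
Occurrence 5 (position 13): no conditioning environment matches → elsewhere allophone [k].

[k], [k], [c], [c], [k]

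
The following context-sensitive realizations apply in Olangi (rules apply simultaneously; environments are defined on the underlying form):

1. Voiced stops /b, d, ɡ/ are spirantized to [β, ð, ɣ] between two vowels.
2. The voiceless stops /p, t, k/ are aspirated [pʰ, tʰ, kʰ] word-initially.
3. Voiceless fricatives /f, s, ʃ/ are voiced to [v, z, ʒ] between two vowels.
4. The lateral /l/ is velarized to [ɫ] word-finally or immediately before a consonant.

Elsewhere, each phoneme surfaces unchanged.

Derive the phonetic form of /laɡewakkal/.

[laɣewakkaɫ]

/l/ (word-initial): rule 4 targets it, but not word-finally or immediately before a consonant → unchanged [l].
/a/ (between /l/ and /ɡ/) is unaffected → [a].
Rule 1 applies to /ɡ/ (between /a/ and /e/: between two vowels) → [ɣ].
/e/ (between /ɡ/ and /w/): no rule targets it → [e].
/w/ (between /e/ and /a/): no rule targets it → [w].
/a/ stays [a].
/k/ — between /a/ and /k/; rule 2 does not apply here → [k].
/k/ (between /k/ and /a/) fails the environment for rule 2, so it stays [k].
/a/ (between /k/ and /l/) is unaffected → [a].
/l/ — word-final, word-finally or immediately before a consonant — surfaces as [ɫ] (rule 4).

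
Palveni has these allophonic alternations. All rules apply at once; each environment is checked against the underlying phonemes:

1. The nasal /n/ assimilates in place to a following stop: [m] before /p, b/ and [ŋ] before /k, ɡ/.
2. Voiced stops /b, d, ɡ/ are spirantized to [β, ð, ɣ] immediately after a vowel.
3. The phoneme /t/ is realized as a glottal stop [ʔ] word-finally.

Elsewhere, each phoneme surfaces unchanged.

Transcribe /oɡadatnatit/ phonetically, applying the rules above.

[oɣaðatnatiʔ]

Rule 2 applies to /ɡ/ (between /o/ and /a/: immediately after a vowel) → [ɣ].
/d/ (between /a/ and /a/): immediately after a vowel, so rule 2 applies → [ð].
/t/ (between /a/ and /n/): rule 3 targets it, but not word-finally → unchanged [t].
/n/ — between /t/ and /a/; rule 1 does not apply here → [n].
/t/ — between /a/ and /i/; rule 3 does not apply here → [t].
/t/ — word-final, word-finally — surfaces as [ʔ] (rule 3).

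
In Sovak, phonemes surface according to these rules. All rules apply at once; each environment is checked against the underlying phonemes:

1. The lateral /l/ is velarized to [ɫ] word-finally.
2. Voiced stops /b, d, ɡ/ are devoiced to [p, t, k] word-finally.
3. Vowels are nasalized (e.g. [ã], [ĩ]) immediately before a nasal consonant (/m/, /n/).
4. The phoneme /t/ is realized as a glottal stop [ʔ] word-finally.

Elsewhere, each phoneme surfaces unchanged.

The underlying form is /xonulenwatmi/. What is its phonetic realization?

/o/ meets the environment for rule 3 (before a nasal consonant) → [õ].
/u/ (between /n/ and /l/): rule 3 targets it, but not before a nasal consonant → unchanged [u].
/l/ (between /u/ and /e/) fails the environment for rule 1, so it stays [l].
Rule 3 applies to /e/ (between /l/ and /n/: before a nasal consonant) → [ẽ].
/a/ (between /w/ and /t/): rule 3 targets it, but not before a nasal consonant → unchanged [a].
/t/ (between /a/ and /m/) is in the target of rule 4 but the environment (word-finally) is not met → [t].
/i/ (word-final) fails the environment for rule 3, so it stays [i].

[xõnulẽnwatmi]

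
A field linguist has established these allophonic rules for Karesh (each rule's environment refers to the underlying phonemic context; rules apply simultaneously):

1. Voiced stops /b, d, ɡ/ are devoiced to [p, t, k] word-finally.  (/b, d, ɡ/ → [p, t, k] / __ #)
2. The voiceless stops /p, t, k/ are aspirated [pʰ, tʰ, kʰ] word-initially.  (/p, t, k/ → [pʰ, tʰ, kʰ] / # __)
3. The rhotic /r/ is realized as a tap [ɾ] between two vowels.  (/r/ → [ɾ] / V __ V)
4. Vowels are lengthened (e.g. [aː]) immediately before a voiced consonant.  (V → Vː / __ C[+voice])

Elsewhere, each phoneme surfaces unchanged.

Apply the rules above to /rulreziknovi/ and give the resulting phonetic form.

[ruːlreːziknoːvi]

/r/ (word-initial) is in the target of rule 3 but the environment (between two vowels) is not met → [r].
/u/ (between /r/ and /l/) occurs before a voiced consonant → [uː] by rule 4.
/l/ stays [l].
/r/ (between /l/ and /e/) is in the target of rule 3 but the environment (between two vowels) is not met → [r].
Rule 4 applies to /e/ (between /r/ and /z/: before a voiced consonant) → [eː].
/z/ (between /e/ and /i/) is unaffected → [z].
/i/ (between /z/ and /k/) is in the target of rule 4 but the environment (before a voiced consonant) is not met → [i].
/k/ (between /i/ and /n/): rule 2 targets it, but not word-initially → unchanged [k].
/n/ stays [n].
Rule 4 applies to /o/ (between /n/ and /v/: before a voiced consonant) → [oː].
/v/ (between /o/ and /i/) is unaffected → [v].
/i/ (word-final) fails the environment for rule 4, so it stays [i].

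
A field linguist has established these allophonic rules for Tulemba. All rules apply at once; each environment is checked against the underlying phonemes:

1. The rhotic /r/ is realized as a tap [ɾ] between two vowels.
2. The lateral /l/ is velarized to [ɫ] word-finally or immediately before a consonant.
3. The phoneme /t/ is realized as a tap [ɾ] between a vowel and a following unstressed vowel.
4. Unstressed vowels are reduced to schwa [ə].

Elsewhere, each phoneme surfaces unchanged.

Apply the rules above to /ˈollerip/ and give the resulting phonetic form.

[ˈoɫləɾəp]

/o/ — word-initial; rule 4 does not apply here → [o].
/l/ (between /o/ and /l/) occurs word-finally or immediately before a consonant → [ɫ] by rule 2.
/l/ (between /l/ and /e/) fails the environment for rule 2, so it stays [l].
/e/ (between /l/ and /r/): in an unstressed syllable, so rule 4 applies → [ə].
/r/ meets the environment for rule 1 (between two vowels) → [ɾ].
/i/ — between /r/ and /p/, in an unstressed syllable — surfaces as [ə] (rule 4).
/p/ (word-final): no rule targets it → [p].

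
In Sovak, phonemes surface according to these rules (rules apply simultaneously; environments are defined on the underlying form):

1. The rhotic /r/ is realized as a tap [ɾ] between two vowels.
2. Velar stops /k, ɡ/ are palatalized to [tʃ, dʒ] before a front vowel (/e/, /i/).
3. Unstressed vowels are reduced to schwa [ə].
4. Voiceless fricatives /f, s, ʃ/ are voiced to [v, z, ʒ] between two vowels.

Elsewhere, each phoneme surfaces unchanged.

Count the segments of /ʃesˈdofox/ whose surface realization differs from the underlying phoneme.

Segments that undergo a rule: /e/ → [ə] (rule 3); /f/ → [v] (rule 4); /o/ → [ə] (rule 3).
All other segments surface unchanged.

3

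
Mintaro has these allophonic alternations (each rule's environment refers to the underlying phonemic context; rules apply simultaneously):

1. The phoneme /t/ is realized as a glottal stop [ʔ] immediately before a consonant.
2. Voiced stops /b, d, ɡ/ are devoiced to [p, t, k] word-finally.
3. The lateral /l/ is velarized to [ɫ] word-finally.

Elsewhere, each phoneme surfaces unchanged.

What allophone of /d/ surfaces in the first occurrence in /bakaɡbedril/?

[d]

/d/ — between /e/ and /r/; rule 2 does not apply here → [d].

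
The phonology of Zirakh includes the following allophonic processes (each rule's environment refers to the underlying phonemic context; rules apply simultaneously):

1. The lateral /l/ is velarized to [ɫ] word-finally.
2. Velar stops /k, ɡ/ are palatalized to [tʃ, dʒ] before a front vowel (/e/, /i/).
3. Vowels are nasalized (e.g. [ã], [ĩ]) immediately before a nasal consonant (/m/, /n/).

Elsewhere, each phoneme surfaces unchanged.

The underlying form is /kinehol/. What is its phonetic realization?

Rule 2 applies to /k/ (word-initial: before a front vowel) → [tʃ].
Rule 3 applies to /i/ (between /k/ and /n/: before a nasal consonant) → [ĩ].
/n/ stays [n].
/e/ (between /n/ and /h/) is in the target of rule 3 but the environment (before a nasal consonant) is not met → [e].
/h/ — not in any rule's target class → [h].
/o/ — between /h/ and /l/; rule 3 does not apply here → [o].
/l/ (word-final) occurs word-finally → [ɫ] by rule 1.

[tʃĩnehoɫ]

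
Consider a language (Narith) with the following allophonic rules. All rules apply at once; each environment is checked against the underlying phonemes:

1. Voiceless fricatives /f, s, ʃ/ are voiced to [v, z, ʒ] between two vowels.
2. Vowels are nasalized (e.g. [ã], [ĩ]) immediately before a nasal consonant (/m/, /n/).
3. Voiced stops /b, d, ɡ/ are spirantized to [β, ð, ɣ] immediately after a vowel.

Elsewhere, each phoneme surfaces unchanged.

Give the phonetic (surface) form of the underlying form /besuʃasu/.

/b/ (word-initial) fails the environment for rule 3, so it stays [b].
/e/ (between /b/ and /s/) fails the environment for rule 2, so it stays [e].
Rule 1 applies to /s/ (between /e/ and /u/: between two vowels) → [z].
/u/ (between /s/ and /ʃ/) fails the environment for rule 2, so it stays [u].
/ʃ/ — between /u/ and /a/, between two vowels — surfaces as [ʒ] (rule 1).
/a/ (between /ʃ/ and /s/): rule 2 targets it, but not before a nasal consonant → unchanged [a].
/s/ (between /a/ and /u/): between two vowels, so rule 1 applies → [z].
/u/ (word-final) is in the target of rule 2 but the environment (before a nasal consonant) is not met → [u].

[bezuʒazu]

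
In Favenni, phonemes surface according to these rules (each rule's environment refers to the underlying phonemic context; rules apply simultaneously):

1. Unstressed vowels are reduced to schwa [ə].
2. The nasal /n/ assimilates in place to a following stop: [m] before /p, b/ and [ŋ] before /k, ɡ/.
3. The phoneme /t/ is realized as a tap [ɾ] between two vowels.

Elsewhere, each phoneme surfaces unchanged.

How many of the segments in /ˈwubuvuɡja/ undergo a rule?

3

Segments that undergo a rule: /u/ → [ə] (rule 1); /u/ → [ə] (rule 1); /a/ → [ə] (rule 1).
All other segments surface unchanged.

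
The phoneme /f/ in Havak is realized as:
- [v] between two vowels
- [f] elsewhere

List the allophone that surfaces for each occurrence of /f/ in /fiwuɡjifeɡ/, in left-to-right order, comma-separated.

[f], [v]

Occurrence 1 (position 1): no conditioning environment matches → elsewhere allophone [f].
Occurrence 2 (position 8): between two vowels → [v].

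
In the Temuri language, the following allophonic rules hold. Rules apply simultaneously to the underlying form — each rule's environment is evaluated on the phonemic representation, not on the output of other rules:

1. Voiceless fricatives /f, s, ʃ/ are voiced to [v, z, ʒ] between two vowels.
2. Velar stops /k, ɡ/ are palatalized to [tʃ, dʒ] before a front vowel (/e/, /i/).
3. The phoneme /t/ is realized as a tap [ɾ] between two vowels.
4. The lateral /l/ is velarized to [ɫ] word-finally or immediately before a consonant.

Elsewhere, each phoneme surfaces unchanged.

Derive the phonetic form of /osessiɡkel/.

/s/ (between /o/ and /e/) occurs between two vowels → [z] by rule 1.
/s/ (between /e/ and /s/): rule 1 targets it, but not between two vowels → unchanged [s].
/s/ (between /s/ and /i/): rule 1 targets it, but not between two vowels → unchanged [s].
/ɡ/ (between /i/ and /k/): rule 2 targets it, but not before a front vowel → unchanged [ɡ].
/k/ — between /ɡ/ and /e/, before a front vowel — surfaces as [tʃ] (rule 2).
Rule 4 applies to /l/ (word-final: word-finally or immediately before a consonant) → [ɫ].

[ozessiɡtʃeɫ]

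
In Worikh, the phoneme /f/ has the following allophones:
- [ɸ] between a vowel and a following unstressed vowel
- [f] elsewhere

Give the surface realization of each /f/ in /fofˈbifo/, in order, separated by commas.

[f], [f], [ɸ]

Occurrence 1 (position 1): no conditioning environment matches → elsewhere allophone [f].
Occurrence 2 (position 3): no conditioning environment matches → elsewhere allophone [f].
Occurrence 3 (position 6): between a vowel and a following unstressed vowel → [ɸ].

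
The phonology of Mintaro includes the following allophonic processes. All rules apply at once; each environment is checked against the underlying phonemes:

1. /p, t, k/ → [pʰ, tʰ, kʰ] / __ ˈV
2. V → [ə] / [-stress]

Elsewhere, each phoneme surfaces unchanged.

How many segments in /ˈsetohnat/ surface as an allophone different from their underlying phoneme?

2

Segments that undergo a rule: /o/ → [ə] (rule 2); /a/ → [ə] (rule 2).
All other segments surface unchanged.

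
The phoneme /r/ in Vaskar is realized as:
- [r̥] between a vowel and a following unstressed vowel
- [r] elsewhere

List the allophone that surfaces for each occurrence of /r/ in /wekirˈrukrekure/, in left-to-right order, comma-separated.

[r], [r], [r], [r̥]

Occurrence 1 (position 5): no conditioning environment matches → elsewhere allophone [r].
Occurrence 2 (position 6): no conditioning environment matches → elsewhere allophone [r].
Occurrence 3 (position 9): no conditioning environment matches → elsewhere allophone [r].
Occurrence 4 (position 13): between a vowel and a following unstressed vowel → [r̥].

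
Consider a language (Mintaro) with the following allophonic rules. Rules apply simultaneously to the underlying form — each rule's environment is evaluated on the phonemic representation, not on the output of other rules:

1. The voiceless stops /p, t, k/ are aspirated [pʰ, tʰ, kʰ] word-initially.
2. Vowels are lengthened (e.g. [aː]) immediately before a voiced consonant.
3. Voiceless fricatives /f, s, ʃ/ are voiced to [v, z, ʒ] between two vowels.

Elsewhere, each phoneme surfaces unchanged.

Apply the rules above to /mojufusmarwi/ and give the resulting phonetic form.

[moːjuvusmaːrwi]

Rule 2 applies to /o/ (between /m/ and /j/: before a voiced consonant) → [oː].
/u/ (between /j/ and /f/): rule 2 targets it, but not before a voiced consonant → unchanged [u].
/f/ (between /u/ and /u/): between two vowels, so rule 3 applies → [v].
/u/ (between /f/ and /s/) is in the target of rule 2 but the environment (before a voiced consonant) is not met → [u].
/s/ (between /u/ and /m/) is in the target of rule 3 but the environment (between two vowels) is not met → [s].
Rule 2 applies to /a/ (between /m/ and /r/: before a voiced consonant) → [aː].
/i/ — word-final; rule 2 does not apply here → [i].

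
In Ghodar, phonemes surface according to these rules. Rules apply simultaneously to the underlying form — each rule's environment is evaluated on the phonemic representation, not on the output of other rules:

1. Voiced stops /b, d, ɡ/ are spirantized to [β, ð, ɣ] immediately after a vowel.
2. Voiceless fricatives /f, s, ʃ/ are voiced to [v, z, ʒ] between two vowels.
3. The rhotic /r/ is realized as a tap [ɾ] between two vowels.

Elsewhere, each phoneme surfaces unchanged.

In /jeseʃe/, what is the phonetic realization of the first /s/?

/s/ — between /e/ and /e/, between two vowels — surfaces as [z] (rule 2).

[z]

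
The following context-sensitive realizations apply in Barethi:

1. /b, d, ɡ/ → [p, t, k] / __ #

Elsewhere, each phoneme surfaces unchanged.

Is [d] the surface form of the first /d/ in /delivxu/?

Yes

/d/ (word-initial) fails the environment for rule 1, so it stays [d].
The actual realization is [d], which matches [d].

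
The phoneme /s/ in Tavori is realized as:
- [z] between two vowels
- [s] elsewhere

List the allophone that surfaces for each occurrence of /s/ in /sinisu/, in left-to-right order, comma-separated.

Occurrence 1 (position 1): no conditioning environment matches → elsewhere allophone [s].
Occurrence 2 (position 5): between two vowels → [z].

[s], [z]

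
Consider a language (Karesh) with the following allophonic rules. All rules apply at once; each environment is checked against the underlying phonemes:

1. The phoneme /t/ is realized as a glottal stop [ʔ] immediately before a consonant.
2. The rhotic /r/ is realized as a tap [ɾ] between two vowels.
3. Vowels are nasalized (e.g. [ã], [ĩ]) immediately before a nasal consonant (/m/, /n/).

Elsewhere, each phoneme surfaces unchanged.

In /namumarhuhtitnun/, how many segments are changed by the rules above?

Segments that undergo a rule: /a/ → [ã] (rule 3); /u/ → [ũ] (rule 3); /t/ → [ʔ] (rule 1); /u/ → [ũ] (rule 3).
All other segments surface unchanged.

4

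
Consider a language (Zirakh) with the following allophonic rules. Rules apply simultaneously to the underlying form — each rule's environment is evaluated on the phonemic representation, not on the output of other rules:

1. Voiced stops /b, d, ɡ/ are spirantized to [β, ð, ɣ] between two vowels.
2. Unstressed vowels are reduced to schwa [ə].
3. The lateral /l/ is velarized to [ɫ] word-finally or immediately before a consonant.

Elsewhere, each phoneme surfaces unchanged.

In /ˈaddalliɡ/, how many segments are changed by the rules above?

3

Segments that undergo a rule: /a/ → [ə] (rule 2); /l/ → [ɫ] (rule 3); /i/ → [ə] (rule 2).
All other segments surface unchanged.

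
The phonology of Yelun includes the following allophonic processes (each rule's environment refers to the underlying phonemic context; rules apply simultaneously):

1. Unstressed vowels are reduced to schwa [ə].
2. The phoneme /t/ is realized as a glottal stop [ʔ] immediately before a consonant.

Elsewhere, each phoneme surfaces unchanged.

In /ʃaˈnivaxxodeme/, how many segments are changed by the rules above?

5

Segments that undergo a rule: /a/ → [ə] (rule 1); /a/ → [ə] (rule 1); /o/ → [ə] (rule 1); /e/ → [ə] (rule 1); /e/ → [ə] (rule 1).
All other segments surface unchanged.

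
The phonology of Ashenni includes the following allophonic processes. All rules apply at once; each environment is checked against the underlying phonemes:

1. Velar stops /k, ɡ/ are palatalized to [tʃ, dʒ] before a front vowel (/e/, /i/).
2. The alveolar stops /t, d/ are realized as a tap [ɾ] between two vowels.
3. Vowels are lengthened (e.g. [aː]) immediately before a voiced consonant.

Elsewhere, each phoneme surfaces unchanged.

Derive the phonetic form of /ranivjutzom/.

/r/ — not in any rule's target class → [r].
/a/ (between /r/ and /n/) occurs before a voiced consonant → [aː] by rule 3.
/n/ (between /a/ and /i/): no rule targets it → [n].
/i/ (between /n/ and /v/) occurs before a voiced consonant → [iː] by rule 3.
/v/ — not in any rule's target class → [v].
/j/ (between /v/ and /u/): no rule targets it → [j].
/u/ (between /j/ and /t/) fails the environment for rule 3, so it stays [u].
/t/ — between /u/ and /z/; rule 2 does not apply here → [t].
/z/ (between /t/ and /o/): no rule targets it → [z].
/o/ — between /z/ and /m/, before a voiced consonant — surfaces as [oː] (rule 3).
/m/ (word-final): no rule targets it → [m].

[raːniːvjutzoːm]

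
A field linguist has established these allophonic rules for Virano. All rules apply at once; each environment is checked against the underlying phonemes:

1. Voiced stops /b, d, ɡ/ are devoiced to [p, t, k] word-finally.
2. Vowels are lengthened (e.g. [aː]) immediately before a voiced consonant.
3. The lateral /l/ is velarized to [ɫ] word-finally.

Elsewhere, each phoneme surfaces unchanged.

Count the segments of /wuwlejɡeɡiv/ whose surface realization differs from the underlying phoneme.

Segments that undergo a rule: /u/ → [uː] (rule 2); /e/ → [eː] (rule 2); /e/ → [eː] (rule 2); /i/ → [iː] (rule 2).
All other segments surface unchanged.

4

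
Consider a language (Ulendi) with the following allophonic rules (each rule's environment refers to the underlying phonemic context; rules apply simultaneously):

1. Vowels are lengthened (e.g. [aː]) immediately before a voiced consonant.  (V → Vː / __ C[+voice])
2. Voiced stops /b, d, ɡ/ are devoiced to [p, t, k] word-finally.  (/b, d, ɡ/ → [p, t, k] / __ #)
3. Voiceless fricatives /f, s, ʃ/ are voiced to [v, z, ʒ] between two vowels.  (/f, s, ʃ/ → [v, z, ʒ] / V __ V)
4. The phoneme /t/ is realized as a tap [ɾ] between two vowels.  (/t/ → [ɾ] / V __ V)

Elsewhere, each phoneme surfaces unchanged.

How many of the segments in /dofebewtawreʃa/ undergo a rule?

Segments that undergo a rule: /f/ → [v] (rule 3); /e/ → [eː] (rule 1); /e/ → [eː] (rule 1); /a/ → [aː] (rule 1); /ʃ/ → [ʒ] (rule 3).
All other segments surface unchanged.

5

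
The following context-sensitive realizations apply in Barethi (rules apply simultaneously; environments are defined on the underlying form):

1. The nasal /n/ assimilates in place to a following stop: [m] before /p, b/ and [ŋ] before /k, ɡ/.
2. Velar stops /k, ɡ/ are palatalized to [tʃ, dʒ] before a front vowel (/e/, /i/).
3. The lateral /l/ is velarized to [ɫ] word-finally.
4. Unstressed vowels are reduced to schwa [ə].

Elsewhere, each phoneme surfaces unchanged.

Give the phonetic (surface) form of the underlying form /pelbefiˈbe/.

[pəlbəfəˈbe]

/e/ — between /p/ and /l/, in an unstressed syllable — surfaces as [ə] (rule 4).
/l/ (between /e/ and /b/): rule 3 targets it, but not word-finally → unchanged [l].
/e/ (between /b/ and /f/) occurs in an unstressed syllable → [ə] by rule 4.
/i/ meets the environment for rule 4 (in an unstressed syllable) → [ə].
/e/ (word-final) fails the environment for rule 4, so it stays [e].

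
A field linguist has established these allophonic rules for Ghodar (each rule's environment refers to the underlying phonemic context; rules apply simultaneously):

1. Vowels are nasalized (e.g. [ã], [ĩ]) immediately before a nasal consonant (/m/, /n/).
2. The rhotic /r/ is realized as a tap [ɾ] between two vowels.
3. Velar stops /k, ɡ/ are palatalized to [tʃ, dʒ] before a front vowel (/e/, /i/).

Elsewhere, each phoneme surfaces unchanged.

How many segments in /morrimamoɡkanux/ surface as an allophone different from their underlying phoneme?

Segments that undergo a rule: /i/ → [ĩ] (rule 1); /a/ → [ã] (rule 1); /a/ → [ã] (rule 1).
All other segments surface unchanged.

3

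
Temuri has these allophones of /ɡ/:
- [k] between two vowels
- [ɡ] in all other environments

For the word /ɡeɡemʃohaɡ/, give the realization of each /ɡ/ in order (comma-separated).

Occurrence 1 (position 1): no conditioning environment matches → elsewhere allophone [ɡ].
Occurrence 2 (position 3): between two vowels → [k].
Occurrence 3 (position 10): no conditioning environment matches → elsewhere allophone [ɡ].

[ɡ], [k], [ɡ]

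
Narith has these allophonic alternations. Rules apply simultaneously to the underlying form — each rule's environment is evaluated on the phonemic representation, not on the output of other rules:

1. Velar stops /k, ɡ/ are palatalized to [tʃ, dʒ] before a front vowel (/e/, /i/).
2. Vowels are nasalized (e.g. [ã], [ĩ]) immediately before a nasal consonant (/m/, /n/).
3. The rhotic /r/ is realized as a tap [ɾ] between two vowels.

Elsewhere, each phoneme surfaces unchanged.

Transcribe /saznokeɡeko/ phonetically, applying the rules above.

/s/ — not in any rule's target class → [s].
/a/ — between /s/ and /z/; rule 2 does not apply here → [a].
/z/ stays [z].
/n/ stays [n].
/o/ (between /n/ and /k/): rule 2 targets it, but not before a nasal consonant → unchanged [o].
Rule 1 applies to /k/ (between /o/ and /e/: before a front vowel) → [tʃ].
/e/ (between /k/ and /ɡ/) is in the target of rule 2 but the environment (before a nasal consonant) is not met → [e].
/ɡ/ — between /e/ and /e/, before a front vowel — surfaces as [dʒ] (rule 1).
/e/ (between /ɡ/ and /k/) is in the target of rule 2 but the environment (before a nasal consonant) is not met → [e].
/k/ (between /e/ and /o/): rule 1 targets it, but not before a front vowel → unchanged [k].
/o/ (word-final): rule 2 targets it, but not before a nasal consonant → unchanged [o].

[saznotʃedʒeko]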